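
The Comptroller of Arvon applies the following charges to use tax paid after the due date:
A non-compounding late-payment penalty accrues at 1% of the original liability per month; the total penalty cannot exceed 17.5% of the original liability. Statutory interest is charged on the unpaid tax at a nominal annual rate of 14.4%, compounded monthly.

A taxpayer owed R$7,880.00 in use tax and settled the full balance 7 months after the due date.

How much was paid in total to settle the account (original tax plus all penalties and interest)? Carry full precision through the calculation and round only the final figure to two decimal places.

R$9,117.83

Penalty: 7 × 1% × R$7,880.00 = R$551.60 (below the 17.5% cap of R$1,379.00)
Interest (14.4%/yr ÷ 12 = 1.2%/month): R$7,880.00 × ((1 + 0.012)^7 − 1) = R$686.2315…
Total = R$7,880.00 + R$551.6000 + R$686.2315… = R$9,117.83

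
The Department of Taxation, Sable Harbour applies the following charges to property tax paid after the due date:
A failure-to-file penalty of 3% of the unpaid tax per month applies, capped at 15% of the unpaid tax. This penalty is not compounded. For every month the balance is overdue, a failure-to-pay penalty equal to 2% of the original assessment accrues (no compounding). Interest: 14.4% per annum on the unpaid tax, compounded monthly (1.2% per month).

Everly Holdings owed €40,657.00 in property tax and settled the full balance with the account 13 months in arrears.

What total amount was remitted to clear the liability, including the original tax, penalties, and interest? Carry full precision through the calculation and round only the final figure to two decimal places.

Failure-to-file: 13 × 3% × €40,657.00 = €15,856.23, capped at 15% × €40,657.00 = €6,098.55
Failure-to-pay penalty = 2% × €40,657.00 × 13 mo = €10,570.82
Interest: €40,657.00 × ((1 + 0.012)^13 − 1) = €40,657.00 × 0.1677414… = €6,819.8605…
Total = €40,657.00 + €16,669.3700 + €6,819.8605… = €64,146.23

€64,146.23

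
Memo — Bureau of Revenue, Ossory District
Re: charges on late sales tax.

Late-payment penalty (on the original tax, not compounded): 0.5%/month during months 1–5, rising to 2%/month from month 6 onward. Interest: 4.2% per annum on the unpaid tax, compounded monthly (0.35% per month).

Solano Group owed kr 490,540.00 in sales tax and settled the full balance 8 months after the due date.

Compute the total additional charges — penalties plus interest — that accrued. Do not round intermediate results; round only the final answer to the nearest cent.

Penalty, months 1–5: 5 × 0.5% × kr 490,540.00 = kr 12,263.50
Penalty, months 6–8: 3 × 2% × kr 490,540.00 = kr 29,432.40
Interest: kr 490,540.00 × ((1 + 0.0035)^8 − 1) = kr 490,540.00 × 0.0283454… = kr 13,904.5582…
Penalties + interest = kr 41,695.9000 + kr 13,904.5582… = kr 55,600.46

kr 55,600.46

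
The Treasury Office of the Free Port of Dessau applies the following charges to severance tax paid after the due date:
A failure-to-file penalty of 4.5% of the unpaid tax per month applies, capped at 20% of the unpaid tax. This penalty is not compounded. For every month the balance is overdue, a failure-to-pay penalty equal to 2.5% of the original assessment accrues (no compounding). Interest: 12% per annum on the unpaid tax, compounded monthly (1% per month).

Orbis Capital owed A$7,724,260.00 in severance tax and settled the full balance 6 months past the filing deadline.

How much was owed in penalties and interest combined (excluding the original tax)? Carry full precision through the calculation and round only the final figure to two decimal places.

Failure-to-file: 6 × 4.5% × A$7,724,260.00 = A$2,085,550.20, capped at 20% × A$7,724,260.00 = A$1,544,852.00
Failure-to-pay penalty: 6 × 2.5% × A$7,724,260.00 = A$1,158,639.00
Interest: A$7,724,260.00 × ((1 + 0.01)^6 − 1) = A$7,724,260.00 × 0.0615202… = A$475,197.6385…
Penalties + interest = A$2,703,491.0000 + A$475,197.6385… = A$3,178,688.64

A$3,178,688.64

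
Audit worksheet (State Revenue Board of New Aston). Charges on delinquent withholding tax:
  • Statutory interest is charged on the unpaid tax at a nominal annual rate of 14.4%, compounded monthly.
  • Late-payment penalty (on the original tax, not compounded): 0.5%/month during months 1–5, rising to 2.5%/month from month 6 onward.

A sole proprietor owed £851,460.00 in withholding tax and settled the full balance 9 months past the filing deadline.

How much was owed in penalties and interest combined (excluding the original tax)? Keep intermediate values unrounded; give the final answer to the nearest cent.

Penalty, months 1–5: 5 × 0.5% × £851,460.00 = £21,286.50
Penalty, months 6–9: 4 × 2.5% × £851,460.00 = £85,146.00
Interest (14.4%/yr ÷ 12 = 1.2%/month): £851,460.00 × ((1 + 0.012)^9 − 1) = £96,497.4913…
Penalties + interest = £106,432.5000 + £96,497.4913… = £202,929.99

£202,929.99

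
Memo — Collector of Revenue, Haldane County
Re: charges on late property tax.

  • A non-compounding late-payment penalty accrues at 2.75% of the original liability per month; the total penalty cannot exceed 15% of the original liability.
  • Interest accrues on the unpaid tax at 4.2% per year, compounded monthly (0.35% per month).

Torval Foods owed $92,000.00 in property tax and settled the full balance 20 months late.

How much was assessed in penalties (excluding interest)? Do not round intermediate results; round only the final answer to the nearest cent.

$13,800.00

Penalty (uncapped): 20 × 2.75% × $92,000.00 = $50,600.00; cap = 15% × $92,000.00 = $13,800.00 → penalty = $13,800.00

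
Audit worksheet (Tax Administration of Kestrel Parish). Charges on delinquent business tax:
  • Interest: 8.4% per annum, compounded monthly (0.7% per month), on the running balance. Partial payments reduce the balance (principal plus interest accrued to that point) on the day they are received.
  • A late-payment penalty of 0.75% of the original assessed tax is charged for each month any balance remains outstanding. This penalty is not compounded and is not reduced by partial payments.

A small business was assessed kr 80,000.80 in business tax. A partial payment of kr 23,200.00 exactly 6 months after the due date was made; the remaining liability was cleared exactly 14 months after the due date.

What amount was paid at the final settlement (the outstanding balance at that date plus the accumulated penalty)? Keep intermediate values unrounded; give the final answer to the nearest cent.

Balance at month 6: kr 80,000.8000 × (1 + 0.007)^6 = kr 83,420.1859…
After kr 23,200.00 payment: kr 83,420.1859… − kr 23,200.00 = kr 60,220.1859…
Balance at month 14: kr 60,220.1859… × (1 + 0.007)^8 = kr 63,676.3053…
Penalty: 14 × 0.75% × kr 80,000.80 = kr 8,400.08…
Final settlement = outstanding balance + penalty = kr 63,676.3053… + kr 8,400.08… = kr 72,076.39

kr 72,076.39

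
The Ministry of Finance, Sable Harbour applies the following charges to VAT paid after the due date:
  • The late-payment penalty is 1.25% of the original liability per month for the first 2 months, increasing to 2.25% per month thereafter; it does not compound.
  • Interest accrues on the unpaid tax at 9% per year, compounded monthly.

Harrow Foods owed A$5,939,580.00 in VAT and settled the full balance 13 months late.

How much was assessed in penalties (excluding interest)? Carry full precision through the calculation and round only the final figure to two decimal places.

Penalty, months 1–2: 2 × 1.25% × A$5,939,580.00 = A$148,489.50
Penalty, months 3–13: 11 × 2.25% × A$5,939,580.00 = A$1,470,046.05
Total penalty = A$148,489.50 + A$1,470,046.05 = A$1,618,535.55

A$1,618,535.55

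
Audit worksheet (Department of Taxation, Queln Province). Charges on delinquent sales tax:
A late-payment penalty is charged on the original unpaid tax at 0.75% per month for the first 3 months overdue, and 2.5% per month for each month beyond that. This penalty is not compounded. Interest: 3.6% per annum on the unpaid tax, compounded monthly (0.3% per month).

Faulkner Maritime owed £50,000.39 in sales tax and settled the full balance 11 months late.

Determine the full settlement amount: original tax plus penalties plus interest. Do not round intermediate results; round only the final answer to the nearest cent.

Penalty, months 1–3: 3 × 0.75% × £50,000.39 = £1,125.01…
Penalty, months 4–11: 8 × 2.5% × £50,000.39 = £10,000.08…
Interest: £50,000.39 × ((1 + 0.003)^11 − 1) = £50,000.39 × 0.0334995… = £1,674.9872…
Total = £50,000.39 + £11,125.0868… + £1,674.9872… = £62,800.46

£62,800.46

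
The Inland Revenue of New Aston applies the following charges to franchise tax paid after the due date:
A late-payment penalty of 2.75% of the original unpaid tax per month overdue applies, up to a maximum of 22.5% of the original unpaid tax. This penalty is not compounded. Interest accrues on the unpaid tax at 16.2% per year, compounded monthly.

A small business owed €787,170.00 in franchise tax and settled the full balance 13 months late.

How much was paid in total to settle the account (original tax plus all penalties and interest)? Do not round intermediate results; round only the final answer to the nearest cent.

Penalty (uncapped): 13 × 2.75% × €787,170.00 = €281,413.28…; cap = 22.5% × €787,170.00 = €177,113.25 → penalty = €177,113.25
Interest (16.2%/yr ÷ 12 = 1.35%/month): €787,170.00 × ((1 + 0.0135)^13 − 1) = €149,911.4128…
Total = €787,170.00 + €177,113.2500 + €149,911.4128… = €1,114,194.66

€1,114,194.66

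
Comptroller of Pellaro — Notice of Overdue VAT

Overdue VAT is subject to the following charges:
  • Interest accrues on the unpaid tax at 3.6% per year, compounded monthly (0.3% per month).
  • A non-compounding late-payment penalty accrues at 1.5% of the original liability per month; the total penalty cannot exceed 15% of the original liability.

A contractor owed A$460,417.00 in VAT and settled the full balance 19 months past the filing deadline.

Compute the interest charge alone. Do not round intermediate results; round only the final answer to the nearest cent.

A$26,964.54

Interest: A$460,417.00 × ((1 + 0.003)^19 − 1) = A$460,417.00 × 0.0585655… = A$26,964.5425…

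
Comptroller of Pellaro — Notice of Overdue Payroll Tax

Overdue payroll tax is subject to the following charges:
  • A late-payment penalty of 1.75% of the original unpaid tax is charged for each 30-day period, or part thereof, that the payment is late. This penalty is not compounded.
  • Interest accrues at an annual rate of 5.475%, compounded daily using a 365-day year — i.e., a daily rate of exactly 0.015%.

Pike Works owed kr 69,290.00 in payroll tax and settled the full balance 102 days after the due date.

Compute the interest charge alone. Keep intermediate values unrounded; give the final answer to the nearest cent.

Interest: kr 69,290.00 × ((1 + 0.00015)^102 − 1) = kr 69,290.00 × 0.01541648… = kr 1,068.2078…

kr 1,068.21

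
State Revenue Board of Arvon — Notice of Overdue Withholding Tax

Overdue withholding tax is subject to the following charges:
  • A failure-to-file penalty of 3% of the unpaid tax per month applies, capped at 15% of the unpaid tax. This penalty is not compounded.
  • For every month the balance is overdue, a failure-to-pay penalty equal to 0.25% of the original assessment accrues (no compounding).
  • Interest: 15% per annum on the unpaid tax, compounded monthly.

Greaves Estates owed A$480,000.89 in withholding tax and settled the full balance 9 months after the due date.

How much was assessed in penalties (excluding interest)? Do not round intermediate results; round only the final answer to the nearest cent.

A$82,800.15

Failure-to-file: 9 × 3% × A$480,000.89 = A$129,600.24…, capped at 15% × A$480,000.89 = A$72,000.13…
Failure-to-pay penalty: 9 × 0.25% × A$480,000.89 = A$10,800.02…
Total penalty = A$72,000.13… + A$10,800.02… = A$82,800.15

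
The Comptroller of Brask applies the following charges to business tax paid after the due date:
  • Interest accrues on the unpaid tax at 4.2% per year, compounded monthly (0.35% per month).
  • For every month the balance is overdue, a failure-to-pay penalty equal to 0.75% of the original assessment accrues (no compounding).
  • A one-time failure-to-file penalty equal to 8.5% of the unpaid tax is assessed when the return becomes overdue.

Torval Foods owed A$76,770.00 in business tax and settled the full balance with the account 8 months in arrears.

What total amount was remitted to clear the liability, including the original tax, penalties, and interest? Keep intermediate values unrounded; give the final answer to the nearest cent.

A$90,077.73

Failure-to-file penalty: 8.5% × A$76,770.00 = A$6,525.45
Failure-to-pay penalty = 0.75% × A$76,770.00 × 8 mo = A$4,606.20
Interest: A$76,770.00 × ((1 + 0.0035)^8 − 1) = A$76,770.00 × 0.0283454… = A$2,176.0772…
Total = A$76,770.00 + A$11,131.6500 + A$2,176.0772… = A$90,077.73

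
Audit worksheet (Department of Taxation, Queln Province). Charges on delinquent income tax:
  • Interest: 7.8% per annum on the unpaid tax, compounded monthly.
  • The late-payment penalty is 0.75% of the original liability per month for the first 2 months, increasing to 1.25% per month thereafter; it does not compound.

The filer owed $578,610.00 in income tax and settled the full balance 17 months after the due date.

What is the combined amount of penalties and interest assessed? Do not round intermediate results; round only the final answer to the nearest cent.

Penalty, months 1–2: 2 × 0.75% × $578,610.00 = $8,679.15
Penalty, months 3–17: 15 × 1.25% × $578,610.00 = $108,489.38…
Interest (7.8%/yr ÷ 12 = 0.65%/month): $578,610.00 × ((1 + 0.0065)^17 − 1) = $67,371.6509…
Penalties + interest = $117,168.5250 + $67,371.6509… = $184,540.18

$184,540.18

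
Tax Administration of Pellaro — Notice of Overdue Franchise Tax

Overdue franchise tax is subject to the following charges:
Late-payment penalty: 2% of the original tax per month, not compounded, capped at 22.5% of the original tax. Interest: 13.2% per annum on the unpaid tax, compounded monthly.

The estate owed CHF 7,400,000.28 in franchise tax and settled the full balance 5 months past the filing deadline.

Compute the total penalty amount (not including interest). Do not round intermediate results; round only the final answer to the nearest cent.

Penalty: 5 × 2% × CHF 7,400,000.28 = CHF 740,000.03… (below the 22.5% cap of CHF 1,665,000.06…)

CHF 740,000.03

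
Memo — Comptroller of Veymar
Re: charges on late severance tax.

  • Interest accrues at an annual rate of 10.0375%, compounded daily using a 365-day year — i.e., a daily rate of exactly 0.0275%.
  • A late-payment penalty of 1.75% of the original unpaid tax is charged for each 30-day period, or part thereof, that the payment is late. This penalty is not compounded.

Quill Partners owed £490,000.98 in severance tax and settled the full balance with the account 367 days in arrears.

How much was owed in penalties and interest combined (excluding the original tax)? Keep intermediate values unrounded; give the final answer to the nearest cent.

£163,502.71

Penalty periods: ⌈367/30⌉ = 13; penalty = 13 × 1.75% × £490,000.98 = £111,475.22…
Interest: £490,000.98 × ((1 + 0.000275)^367 − 1) = £490,000.98 × 0.10617833… = £52,027.4839…
Penalties + interest = £111,475.2230… + £52,027.4839… = £163,502.71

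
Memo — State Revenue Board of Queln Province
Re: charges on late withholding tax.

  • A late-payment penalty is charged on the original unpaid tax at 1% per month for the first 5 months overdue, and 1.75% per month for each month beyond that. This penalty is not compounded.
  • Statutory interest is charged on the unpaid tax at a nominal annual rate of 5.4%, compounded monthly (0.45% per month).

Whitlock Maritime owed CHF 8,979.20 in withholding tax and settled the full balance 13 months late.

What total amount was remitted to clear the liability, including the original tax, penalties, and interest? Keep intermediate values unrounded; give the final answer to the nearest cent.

CHF 11,224.95

Penalty, months 1–5: 5 × 1% × CHF 8,979.20 = CHF 448.96
Penalty, months 6–13: 8 × 1.75% × CHF 8,979.20 = CHF 1,257.09…
Interest: CHF 8,979.20 × ((1 + 0.0045)^13 − 1) = CHF 8,979.20 × 0.0601059… = CHF 539.7025…
Total = CHF 8,979.20 + CHF 1,706.0480 + CHF 539.7025… = CHF 11,224.95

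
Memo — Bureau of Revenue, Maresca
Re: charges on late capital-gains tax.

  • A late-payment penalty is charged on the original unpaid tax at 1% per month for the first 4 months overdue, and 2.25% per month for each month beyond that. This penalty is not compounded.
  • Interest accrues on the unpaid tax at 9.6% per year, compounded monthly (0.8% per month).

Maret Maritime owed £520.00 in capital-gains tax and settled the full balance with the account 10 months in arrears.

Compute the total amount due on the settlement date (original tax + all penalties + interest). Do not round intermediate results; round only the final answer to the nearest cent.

£654.13

Penalty, months 1–4: 4 × 1% × £520.00 = £20.80
Penalty, months 5–10: 6 × 2.25% × £520.00 = £70.20
Interest: £520.00 × ((1 + 0.008)^10 − 1) = £520.00 × 0.0829423… = £43.1300…
Total = £520.00 + £91.0000 + £43.1300… = £654.13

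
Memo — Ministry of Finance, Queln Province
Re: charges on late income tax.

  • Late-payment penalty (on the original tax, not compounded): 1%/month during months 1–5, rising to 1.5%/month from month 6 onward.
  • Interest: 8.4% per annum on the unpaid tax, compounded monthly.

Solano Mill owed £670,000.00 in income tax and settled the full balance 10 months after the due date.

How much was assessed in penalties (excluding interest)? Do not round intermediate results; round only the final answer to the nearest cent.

£83,750.00

Penalty, months 1–5: 5 × 1% × £670,000.00 = £33,500.00
Penalty, months 6–10: 5 × 1.5% × £670,000.00 = £50,250.00
Total penalty = £33,500.00 + £50,250.00 = £83,750.00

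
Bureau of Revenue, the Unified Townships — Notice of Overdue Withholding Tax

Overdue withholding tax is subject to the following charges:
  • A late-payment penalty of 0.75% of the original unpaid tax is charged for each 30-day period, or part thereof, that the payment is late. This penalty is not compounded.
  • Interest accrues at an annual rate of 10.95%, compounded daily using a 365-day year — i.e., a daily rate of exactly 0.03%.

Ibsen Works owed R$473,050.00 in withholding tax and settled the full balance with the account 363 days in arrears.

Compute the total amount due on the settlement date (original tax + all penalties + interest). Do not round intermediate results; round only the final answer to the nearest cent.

Penalty periods: ⌈363/30⌉ = 13; penalty = 13 × 0.75% × R$473,050.00 = R$46,122.38…
Interest: R$473,050.00 × ((1 + 0.0003)^363 − 1) = R$473,050.00 × 0.11503263… = R$54,416.1852…
Total = R$473,050.00 + R$46,122.3750 + R$54,416.1852… = R$573,588.56

R$573,588.56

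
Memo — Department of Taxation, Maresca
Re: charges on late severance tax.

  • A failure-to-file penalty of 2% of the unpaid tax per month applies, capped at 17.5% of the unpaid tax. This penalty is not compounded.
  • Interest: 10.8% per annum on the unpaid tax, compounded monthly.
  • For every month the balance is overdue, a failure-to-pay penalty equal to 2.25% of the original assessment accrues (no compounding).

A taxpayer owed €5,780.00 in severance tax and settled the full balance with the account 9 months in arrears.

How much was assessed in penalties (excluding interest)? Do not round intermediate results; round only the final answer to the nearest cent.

Failure-to-file: 9 × 2% × €5,780.00 = €1,040.40, capped at 17.5% × €5,780.00 = €1,011.50
Failure-to-pay penalty: 9 × 2.25% × €5,780.00 = €1,170.45
Total penalty = €1,011.50 + €1,170.45 = €2,181.95

€2,181.95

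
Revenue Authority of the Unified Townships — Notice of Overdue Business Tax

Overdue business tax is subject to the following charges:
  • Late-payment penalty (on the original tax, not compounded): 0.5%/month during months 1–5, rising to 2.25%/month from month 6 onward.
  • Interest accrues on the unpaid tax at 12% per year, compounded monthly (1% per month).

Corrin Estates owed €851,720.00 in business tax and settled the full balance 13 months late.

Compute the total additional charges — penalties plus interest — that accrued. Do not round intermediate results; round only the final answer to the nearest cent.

€292,219.41

Penalty, months 1–5: 5 × 0.5% × €851,720.00 = €21,293.00
Penalty, months 6–13: 8 × 2.25% × €851,720.00 = €153,309.60
Interest: €851,720.00 × ((1 + 0.01)^13 − 1) = €851,720.00 × 0.1380933… = €117,616.8088…
Penalties + interest = €174,602.6000 + €117,616.8088… = €292,219.41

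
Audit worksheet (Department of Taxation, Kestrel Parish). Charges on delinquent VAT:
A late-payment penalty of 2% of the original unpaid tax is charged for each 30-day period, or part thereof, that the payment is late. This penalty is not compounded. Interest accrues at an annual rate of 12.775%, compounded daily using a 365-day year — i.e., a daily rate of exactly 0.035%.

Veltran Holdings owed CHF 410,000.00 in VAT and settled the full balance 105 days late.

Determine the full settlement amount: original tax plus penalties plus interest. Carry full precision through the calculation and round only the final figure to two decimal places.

CHF 458,145.05

Penalty periods: ⌈105/30⌉ = 4; penalty = 4 × 2% × CHF 410,000.00 = CHF 32,800.00
Interest: CHF 410,000.00 × ((1 + 0.00035)^105 − 1) = CHF 410,000.00 × 0.03742696… = CHF 15,345.0534…
Total = CHF 410,000.00 + CHF 32,800.0000 + CHF 15,345.0534… = CHF 458,145.05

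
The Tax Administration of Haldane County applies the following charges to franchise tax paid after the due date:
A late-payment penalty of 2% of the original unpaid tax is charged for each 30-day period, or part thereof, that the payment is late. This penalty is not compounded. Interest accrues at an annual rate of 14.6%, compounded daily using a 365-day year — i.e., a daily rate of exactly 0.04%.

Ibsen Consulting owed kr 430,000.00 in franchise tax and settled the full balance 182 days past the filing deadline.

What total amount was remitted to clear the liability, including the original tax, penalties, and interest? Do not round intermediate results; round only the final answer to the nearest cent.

kr 522,664.90

Penalty periods: ⌈182/30⌉ = 7; penalty = 7 × 2% × kr 430,000.00 = kr 60,200.00
Interest: kr 430,000.00 × ((1 + 0.0004)^182 − 1) = kr 430,000.00 × 0.07549976… = kr 32,464.8956…
Total = kr 430,000.00 + kr 60,200.0000 + kr 32,464.8956… = kr 522,664.90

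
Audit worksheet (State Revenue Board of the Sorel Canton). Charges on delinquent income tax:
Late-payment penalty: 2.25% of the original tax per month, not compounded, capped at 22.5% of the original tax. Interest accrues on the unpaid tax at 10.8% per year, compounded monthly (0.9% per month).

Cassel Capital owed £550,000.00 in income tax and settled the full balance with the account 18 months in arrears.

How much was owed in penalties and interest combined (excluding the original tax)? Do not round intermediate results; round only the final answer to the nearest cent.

Penalty (uncapped): 18 × 2.25% × £550,000.00 = £222,750.00; cap = 22.5% × £550,000.00 = £123,750.00 → penalty = £123,750.00
Interest: £550,000.00 × ((1 + 0.009)^18 − 1) = £550,000.00 × 0.1750085… = £96,254.6511…
Penalties + interest = £123,750.0000 + £96,254.6511… = £220,004.65

£220,004.65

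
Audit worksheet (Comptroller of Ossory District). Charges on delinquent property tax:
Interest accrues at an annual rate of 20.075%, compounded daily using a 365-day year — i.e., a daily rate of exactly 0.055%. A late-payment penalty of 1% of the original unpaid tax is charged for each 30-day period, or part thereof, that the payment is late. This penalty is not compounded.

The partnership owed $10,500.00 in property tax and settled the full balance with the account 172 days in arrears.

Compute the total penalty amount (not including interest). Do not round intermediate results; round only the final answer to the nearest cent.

Penalty periods: ⌈172/30⌉ = 6; penalty = 6 × 1% × $10,500.00 = $630.00

$630.00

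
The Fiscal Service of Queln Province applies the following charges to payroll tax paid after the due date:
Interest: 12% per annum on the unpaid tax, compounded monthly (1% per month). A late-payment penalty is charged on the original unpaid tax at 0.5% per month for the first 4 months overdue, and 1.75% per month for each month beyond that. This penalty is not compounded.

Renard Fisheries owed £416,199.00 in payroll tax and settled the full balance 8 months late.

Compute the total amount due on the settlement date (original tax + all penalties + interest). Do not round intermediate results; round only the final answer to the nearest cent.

Penalty, months 1–4: 4 × 0.5% × £416,199.00 = £8,323.98
Penalty, months 5–8: 4 × 1.75% × £416,199.00 = £29,133.93
Interest: £416,199.00 × ((1 + 0.01)^8 − 1) = £416,199.00 × 0.0828567… = £34,484.8780…
Total = £416,199.00 + £37,457.9100 + £34,484.8780… = £488,141.79

£488,141.79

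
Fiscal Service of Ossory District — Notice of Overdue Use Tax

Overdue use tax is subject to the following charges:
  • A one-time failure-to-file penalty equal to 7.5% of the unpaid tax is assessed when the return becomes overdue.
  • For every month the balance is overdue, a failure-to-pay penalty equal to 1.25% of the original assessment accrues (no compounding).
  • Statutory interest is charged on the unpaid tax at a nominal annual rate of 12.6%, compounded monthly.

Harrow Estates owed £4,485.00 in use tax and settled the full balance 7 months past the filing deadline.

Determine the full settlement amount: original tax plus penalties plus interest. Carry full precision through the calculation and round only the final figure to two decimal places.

£5,554.03

Failure-to-file penalty: 7.5% × £4,485.00 = £336.38…
Failure-to-pay penalty: 7 × 1.25% × £4,485.00 = £392.44…
Interest (12.6%/yr ÷ 12 = 1.05%/month): £4,485.00 × ((1 + 0.0105)^7 − 1) = £340.2150…
Total = £4,485.00 + £728.8125 + £340.2150… = £5,554.03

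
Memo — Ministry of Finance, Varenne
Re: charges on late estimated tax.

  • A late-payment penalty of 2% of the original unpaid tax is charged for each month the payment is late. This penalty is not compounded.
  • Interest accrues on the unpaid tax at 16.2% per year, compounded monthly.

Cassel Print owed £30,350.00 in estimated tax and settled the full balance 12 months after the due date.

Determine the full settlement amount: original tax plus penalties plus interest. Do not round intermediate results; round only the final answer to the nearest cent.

£42,932.70

Late-payment penalty: 12 × 2% × £30,350.00 = £7,284.00
Interest (16.2%/yr ÷ 12 = 1.35%/month): £30,350.00 × ((1 + 0.0135)^12 − 1) = £5,298.7028…
Total = £30,350.00 + £7,284.0000 + £5,298.7028… = £42,932.70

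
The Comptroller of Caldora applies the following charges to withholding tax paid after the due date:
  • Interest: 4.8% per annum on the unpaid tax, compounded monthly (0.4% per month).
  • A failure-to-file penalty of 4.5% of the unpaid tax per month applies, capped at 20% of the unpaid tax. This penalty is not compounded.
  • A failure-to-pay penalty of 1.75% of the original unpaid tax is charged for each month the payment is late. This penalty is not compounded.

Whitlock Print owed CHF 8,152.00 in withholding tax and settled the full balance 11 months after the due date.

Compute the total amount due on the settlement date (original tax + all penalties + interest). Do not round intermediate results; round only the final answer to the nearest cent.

CHF 11,717.61

Failure-to-file: 11 × 4.5% × CHF 8,152.00 = CHF 4,035.24, capped at 20% × CHF 8,152.00 = CHF 1,630.40
Failure-to-pay penalty: 11 × 1.75% × CHF 8,152.00 = CHF 1,569.26
Interest: CHF 8,152.00 × ((1 + 0.004)^11 − 1) = CHF 8,152.00 × 0.0448906… = CHF 365.9485…
Total = CHF 8,152.00 + CHF 3,199.6600 + CHF 365.9485… = CHF 11,717.61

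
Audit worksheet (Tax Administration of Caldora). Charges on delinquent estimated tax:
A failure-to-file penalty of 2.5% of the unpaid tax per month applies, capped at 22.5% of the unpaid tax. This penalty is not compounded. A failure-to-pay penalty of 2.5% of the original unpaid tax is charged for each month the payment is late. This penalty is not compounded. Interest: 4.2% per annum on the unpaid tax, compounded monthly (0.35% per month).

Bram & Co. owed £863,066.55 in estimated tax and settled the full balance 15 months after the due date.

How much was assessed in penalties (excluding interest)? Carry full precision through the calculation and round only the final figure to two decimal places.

£517,839.93

Failure-to-file: 15 × 2.5% × £863,066.55 = £323,649.96…, capped at 22.5% × £863,066.55 = £194,189.97…
Failure-to-pay penalty = 2.5% × £863,066.55 × 15 mo = £323,649.96…
Total penalty = £194,189.97… + £323,649.96… = £517,839.93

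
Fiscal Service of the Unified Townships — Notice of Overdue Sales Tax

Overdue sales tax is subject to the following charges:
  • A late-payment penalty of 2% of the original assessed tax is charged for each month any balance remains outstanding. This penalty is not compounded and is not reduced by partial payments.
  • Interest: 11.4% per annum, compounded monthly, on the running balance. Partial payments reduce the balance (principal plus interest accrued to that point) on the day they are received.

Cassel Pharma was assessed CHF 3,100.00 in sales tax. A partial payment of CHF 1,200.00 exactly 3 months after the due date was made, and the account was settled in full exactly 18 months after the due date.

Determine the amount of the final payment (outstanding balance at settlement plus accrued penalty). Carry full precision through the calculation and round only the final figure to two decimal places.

CHF 3,408.30

Monthly rate = 11.4% ÷ 12 = 0.95%
Balance at month 3: CHF 3,100.0000 × (1 + 0.0095)^3 = CHF 3,189.1920…
After CHF 1,200.00 payment: CHF 3,189.1920… − CHF 1,200.00 = CHF 1,989.1920…
Balance at month 18: CHF 1,989.1920… × (1 + 0.0095)^15 = CHF 2,292.3005…
Penalty: 18 × 2% × CHF 3,100.00 = CHF 1,116.00
Final settlement = outstanding balance + penalty = CHF 2,292.3005… + CHF 1,116.00 = CHF 3,408.30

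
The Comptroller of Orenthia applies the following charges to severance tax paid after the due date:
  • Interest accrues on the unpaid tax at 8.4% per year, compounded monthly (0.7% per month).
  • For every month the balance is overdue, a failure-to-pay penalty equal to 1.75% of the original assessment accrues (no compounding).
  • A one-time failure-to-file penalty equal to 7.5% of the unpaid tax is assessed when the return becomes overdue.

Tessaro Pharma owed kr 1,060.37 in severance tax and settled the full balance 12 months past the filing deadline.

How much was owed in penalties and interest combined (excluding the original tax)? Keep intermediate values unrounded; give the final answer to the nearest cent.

kr 394.79

Failure-to-file penalty: 7.5% × kr 1,060.37 = kr 79.53…
Failure-to-pay penalty = 1.75% × kr 1,060.37 × 12 mo = kr 222.68…
Interest: kr 1,060.37 × ((1 + 0.007)^12 − 1) = kr 1,060.37 × 0.0873107… = kr 92.5816…
Penalties + interest = kr 302.2055… + kr 92.5816… = kr 394.79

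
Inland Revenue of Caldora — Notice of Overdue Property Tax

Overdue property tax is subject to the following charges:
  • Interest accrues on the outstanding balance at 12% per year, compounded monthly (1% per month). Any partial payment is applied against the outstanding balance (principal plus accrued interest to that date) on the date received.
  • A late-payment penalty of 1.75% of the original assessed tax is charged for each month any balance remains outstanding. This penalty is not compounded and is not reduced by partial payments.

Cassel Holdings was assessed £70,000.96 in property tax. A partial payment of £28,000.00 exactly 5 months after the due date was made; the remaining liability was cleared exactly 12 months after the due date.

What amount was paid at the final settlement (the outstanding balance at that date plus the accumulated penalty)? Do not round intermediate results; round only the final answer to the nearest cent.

£63,559.25

Balance at month 5: £70,000.9600 × (1 + 0.01)^5 = £73,571.7125…
After £28,000.00 payment: £73,571.7125… − £28,000.00 = £45,571.7125…
Balance at month 12: £45,571.7125… × (1 + 0.01)^7 = £48,859.0440…
Penalty: 12 × 1.75% × £70,000.96 = £14,700.20…
Final settlement = outstanding balance + penalty = £48,859.0440… + £14,700.20… = £63,559.25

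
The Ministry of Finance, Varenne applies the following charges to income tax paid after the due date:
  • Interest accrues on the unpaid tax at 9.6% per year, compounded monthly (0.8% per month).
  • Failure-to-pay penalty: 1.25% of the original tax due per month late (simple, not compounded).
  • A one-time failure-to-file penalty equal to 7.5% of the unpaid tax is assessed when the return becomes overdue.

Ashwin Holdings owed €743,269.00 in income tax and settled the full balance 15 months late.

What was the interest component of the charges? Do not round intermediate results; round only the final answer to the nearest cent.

€94,364.43

Interest: €743,269.00 × ((1 + 0.008)^15 − 1) = €743,269.00 × 0.1269587… = €94,364.4294…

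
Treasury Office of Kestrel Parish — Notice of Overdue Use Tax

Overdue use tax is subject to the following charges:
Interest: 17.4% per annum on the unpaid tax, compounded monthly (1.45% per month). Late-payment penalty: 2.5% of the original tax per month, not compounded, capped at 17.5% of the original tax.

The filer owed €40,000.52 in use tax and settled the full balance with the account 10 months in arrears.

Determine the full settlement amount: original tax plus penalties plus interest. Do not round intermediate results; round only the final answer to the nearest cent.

€53,194.15

Penalty (uncapped): 10 × 2.5% × €40,000.52 = €10,000.13; cap = 17.5% × €40,000.52 = €7,000.09… → penalty = €7,000.09…
Interest: €40,000.52 × ((1 + 0.0145)^10 − 1) = €40,000.52 × 0.1548365… = €6,193.5418…
Total = €40,000.52 + €7,000.0910 + €6,193.5418… = €53,194.15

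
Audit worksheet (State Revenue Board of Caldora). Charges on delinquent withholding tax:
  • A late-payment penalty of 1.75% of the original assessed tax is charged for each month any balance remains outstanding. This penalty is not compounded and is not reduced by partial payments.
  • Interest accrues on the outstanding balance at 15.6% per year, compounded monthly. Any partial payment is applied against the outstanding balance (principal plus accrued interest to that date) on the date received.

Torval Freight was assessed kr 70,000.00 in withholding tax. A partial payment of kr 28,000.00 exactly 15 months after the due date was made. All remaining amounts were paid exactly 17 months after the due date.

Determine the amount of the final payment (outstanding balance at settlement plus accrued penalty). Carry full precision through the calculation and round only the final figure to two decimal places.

kr 79,280.65

Monthly rate = 15.6% ÷ 12 = 1.3%
Balance at month 15: kr 70,000.0000 × (1 + 0.013)^15 = kr 84,964.9332…
After kr 28,000.00 payment: kr 84,964.9332… − kr 28,000.00 = kr 56,964.9332…
Balance at month 17: kr 56,964.9332… × (1 + 0.013)^2 = kr 58,455.6486…
Penalty: 17 × 1.75% × kr 70,000.00 = kr 20,825.00
Final settlement = outstanding balance + penalty = kr 58,455.6486… + kr 20,825.00 = kr 79,280.65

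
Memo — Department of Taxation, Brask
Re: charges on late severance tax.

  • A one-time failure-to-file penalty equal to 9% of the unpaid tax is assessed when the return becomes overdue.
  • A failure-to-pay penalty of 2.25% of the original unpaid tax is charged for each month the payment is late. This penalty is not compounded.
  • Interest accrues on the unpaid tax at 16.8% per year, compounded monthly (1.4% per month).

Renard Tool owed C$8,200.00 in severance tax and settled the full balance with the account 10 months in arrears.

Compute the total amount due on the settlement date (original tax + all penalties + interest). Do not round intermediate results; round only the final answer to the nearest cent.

C$12,006.09

Failure-to-file penalty: 9% × C$8,200.00 = C$738.00
Failure-to-pay penalty = 2.25% × C$8,200.00 × 10 mo = C$1,845.00
Interest: C$8,200.00 × ((1 + 0.014)^10 − 1) = C$8,200.00 × 0.1491575… = C$1,223.0914…
Total = C$8,200.00 + C$2,583.0000 + C$1,223.0914… = C$12,006.09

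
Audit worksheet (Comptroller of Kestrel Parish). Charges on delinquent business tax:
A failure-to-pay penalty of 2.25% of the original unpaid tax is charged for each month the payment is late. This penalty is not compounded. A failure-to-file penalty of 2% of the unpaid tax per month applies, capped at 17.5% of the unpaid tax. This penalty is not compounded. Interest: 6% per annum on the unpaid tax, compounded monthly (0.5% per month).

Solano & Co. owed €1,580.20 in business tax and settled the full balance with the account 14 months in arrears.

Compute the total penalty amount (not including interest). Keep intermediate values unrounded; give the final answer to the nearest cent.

Failure-to-file: 14 × 2% × €1,580.20 = €442.46…, capped at 17.5% × €1,580.20 = €276.54…
Failure-to-pay penalty = 2.25% × €1,580.20 × 14 mo = €497.76…
Total penalty = €276.54… + €497.76… = €774.30

€774.30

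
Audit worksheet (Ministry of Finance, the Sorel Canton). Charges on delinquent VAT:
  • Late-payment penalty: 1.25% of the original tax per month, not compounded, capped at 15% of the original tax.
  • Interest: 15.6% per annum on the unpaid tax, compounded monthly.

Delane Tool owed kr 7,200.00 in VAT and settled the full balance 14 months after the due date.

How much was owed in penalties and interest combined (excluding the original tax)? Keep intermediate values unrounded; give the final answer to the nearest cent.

Penalty (uncapped): 14 × 1.25% × kr 7,200.00 = kr 1,260.00; cap = 15% × kr 7,200.00 = kr 1,080.00 → penalty = kr 1,080.00
Interest (15.6%/yr ÷ 12 = 1.3%/month): kr 7,200.00 × ((1 + 0.013)^14 − 1) = kr 1,427.0980…
Penalties + interest = kr 1,080.0000 + kr 1,427.0980… = kr 2,507.10

kr 2,507.10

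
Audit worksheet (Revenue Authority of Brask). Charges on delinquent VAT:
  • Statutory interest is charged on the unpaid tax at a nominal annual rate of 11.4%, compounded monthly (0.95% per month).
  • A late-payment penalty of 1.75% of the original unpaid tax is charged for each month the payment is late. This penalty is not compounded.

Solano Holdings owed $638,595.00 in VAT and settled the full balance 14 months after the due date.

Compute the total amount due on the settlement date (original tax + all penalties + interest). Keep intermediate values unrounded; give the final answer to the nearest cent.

$885,433.13

Late-payment penalty: 14 × 1.75% × $638,595.00 = $156,455.78…
Interest: $638,595.00 × ((1 + 0.0095)^14 − 1) = $638,595.00 × 0.1415331… = $90,382.3586…
Total = $638,595.00 + $156,455.7750 + $90,382.3586… = $885,433.13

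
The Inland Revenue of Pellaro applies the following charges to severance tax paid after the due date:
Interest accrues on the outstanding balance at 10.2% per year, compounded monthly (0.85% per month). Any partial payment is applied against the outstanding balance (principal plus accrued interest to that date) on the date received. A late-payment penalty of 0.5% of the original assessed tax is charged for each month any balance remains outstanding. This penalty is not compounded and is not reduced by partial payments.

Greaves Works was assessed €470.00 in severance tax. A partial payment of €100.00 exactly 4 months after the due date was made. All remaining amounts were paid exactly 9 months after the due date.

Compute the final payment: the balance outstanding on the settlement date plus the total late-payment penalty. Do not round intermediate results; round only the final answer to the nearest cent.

€424.03

Balance at month 4: €470.0000 × (1 + 0.0085)^4 = €486.1849…
After €100.00 payment: €486.1849… − €100.00 = €386.1849…
Balance at month 9: €386.1849… × (1 + 0.0085)^5 = €402.8792…
Penalty: 9 × 0.5% × €470.00 = €21.15
Final settlement = outstanding balance + penalty = €402.8792… + €21.15 = €424.03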